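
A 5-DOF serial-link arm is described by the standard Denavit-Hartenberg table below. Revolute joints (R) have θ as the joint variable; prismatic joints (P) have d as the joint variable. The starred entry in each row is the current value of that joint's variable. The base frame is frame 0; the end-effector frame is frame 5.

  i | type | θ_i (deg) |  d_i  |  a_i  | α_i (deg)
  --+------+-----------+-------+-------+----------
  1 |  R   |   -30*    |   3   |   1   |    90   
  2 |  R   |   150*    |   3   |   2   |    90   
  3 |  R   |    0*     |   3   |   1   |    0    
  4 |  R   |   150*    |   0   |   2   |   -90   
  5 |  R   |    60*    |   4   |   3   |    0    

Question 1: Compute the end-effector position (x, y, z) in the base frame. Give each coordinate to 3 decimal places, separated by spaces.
1.920 -2.594 2.333

after link 1: o_1 = (0.8660, -0.5000, 3.0000)
after link 2: o_2 = (-2.1340, -2.2321, 4.0000)
after link 3: o_3 = (-1.5849, -2.5490, 7.0981)
after link 4: o_4 = (-0.7859, -4.1651, 6.2321)
after link 5: o_5 = (1.9204, -2.5936, 2.3325)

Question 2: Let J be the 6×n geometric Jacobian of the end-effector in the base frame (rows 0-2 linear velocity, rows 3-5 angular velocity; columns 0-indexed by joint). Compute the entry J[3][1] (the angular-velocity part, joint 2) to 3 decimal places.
-0.500

axis z_1 = (-0.5000,-0.8660,0.0000); lever o_n−o_1 = (1.0544,-2.0936,-0.6675)
cross product → J_v[:, 1] = (0.5780,-0.3337,1.9599)
J_ω[:, 1] = z_1
entry J[3][1] = -0.5000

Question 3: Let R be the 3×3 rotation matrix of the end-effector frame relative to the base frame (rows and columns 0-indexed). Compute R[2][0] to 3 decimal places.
End-effector x-axis (col 0 of R) = (-0.1752,-0.1875,-0.9665)
R[2][0] = -0.9665

-0.967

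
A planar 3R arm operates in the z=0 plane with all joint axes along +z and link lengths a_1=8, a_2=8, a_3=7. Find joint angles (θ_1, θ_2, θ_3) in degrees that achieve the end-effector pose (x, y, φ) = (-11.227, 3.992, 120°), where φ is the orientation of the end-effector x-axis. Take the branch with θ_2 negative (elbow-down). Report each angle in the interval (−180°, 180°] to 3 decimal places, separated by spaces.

-105.000 -120.004 -14.996

wrist centre = target − a_3·(cos φ, sin φ) = (-7.7270, -2.0702)
cos θ_2 = (63.9922−8²−8²)/(2·8·8) = -0.5001; θ_2 = -120.0040° (elbow-down)
β = atan2(-2.0702,-7.7270) = -165.0018°; ψ = atan2(-6.9279,3.9995) = -60.0020°
θ_1 = β − ψ = -104.9998°
θ_3 = φ − θ_1 − θ_2 = -14.9961° (wrapped to (-180°,180°])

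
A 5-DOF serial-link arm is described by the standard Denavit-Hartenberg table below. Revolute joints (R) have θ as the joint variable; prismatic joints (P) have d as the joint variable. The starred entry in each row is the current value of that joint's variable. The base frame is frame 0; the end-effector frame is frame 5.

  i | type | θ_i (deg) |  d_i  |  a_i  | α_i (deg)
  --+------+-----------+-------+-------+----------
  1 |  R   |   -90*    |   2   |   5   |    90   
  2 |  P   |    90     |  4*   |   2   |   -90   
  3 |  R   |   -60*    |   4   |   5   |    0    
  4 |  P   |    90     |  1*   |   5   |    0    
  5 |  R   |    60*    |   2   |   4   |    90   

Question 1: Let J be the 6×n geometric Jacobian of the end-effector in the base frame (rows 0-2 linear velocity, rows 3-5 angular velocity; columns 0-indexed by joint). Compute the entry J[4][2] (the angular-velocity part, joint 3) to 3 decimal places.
1.000

axis z_2 = (-0.0000,1.0000,0.0000); lever o_n−o_2 = (2.1699,7.0000,6.8301)
cross product → J_v[:, 2] = (6.8301,0.0000,-2.1699)
J_ω[:, 2] = z_2
entry J[4][2] = 1.0000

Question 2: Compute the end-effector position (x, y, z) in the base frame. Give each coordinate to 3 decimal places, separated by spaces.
-1.830 2.000 10.830

after link 1: o_1 = (0.0000, -5.0000, 2.0000)
after link 2: o_2 = (-4.0000, -5.0000, 4.0000)
after link 3: o_3 = (-8.3301, -1.0000, 6.5000)
after link 4: o_4 = (-5.8301, -0.0000, 10.8301)
after link 5: o_5 = (-1.8301, 2.0000, 10.8301)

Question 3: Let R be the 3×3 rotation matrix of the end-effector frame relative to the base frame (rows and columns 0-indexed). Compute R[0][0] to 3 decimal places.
End-effector x-axis (col 0 of R) = (1.0000,0.0000,0.0000)
R[0][0] = 1.0000

1.000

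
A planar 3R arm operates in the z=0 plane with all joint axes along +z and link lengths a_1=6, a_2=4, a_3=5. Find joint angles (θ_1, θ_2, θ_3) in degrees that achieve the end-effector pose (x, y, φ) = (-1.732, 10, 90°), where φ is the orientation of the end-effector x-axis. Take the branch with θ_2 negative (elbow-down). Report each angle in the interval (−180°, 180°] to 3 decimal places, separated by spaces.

wrist centre = target − a_3·(cos φ, sin φ) = (-1.7320, 5.0000)
cos θ_2 = (27.9998−6²−4²)/(2·6·4) = -0.5000; θ_2 = -120.0002° (elbow-down)
β = atan2(5.0000,-1.7320) = 109.1061°; ψ = atan2(-3.4641,4.0000) = -40.8934°
θ_1 = β − ψ = 149.9995°
θ_3 = φ − θ_1 − θ_2 = 60.0007° (wrapped to (-180°,180°])

150.000 -120.000 60.001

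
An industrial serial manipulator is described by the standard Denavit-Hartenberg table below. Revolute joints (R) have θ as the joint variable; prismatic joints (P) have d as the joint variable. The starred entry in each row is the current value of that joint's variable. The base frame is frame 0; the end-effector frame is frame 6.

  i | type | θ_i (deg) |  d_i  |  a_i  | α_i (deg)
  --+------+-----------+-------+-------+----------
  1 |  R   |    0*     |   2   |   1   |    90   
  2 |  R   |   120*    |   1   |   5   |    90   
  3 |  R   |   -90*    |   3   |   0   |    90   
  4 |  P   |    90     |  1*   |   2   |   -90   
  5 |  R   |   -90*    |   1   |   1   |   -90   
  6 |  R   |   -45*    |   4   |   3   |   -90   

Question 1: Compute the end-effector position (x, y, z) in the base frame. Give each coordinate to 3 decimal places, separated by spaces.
after link 1: o_1 = (1.0000, 0.0000, 2.0000)
after link 2: o_2 = (-1.5000, -1.0000, 6.3301)
after link 3: o_3 = (1.0981, -1.0000, 7.8301)
after link 4: o_4 = (3.3301, -1.0000, 7.9641)
after link 5: o_5 = (3.8301, -2.0000, 7.0981)
after link 6: o_6 = (8.3549, -4.1213, 7.2610)

8.355 -4.121 7.261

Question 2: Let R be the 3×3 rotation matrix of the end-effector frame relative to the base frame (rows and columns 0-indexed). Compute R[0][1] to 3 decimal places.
-0.866

End-effector y-axis (col 1 of R) = (-0.8660,0.0000,-0.5000)
R[0][1] = -0.8660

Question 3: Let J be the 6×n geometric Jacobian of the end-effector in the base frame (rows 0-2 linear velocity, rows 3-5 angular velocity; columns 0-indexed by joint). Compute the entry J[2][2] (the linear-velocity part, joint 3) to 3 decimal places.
axis z_2 = (0.8660,-0.0000,0.5000); lever o_n−o_2 = (9.8549,-3.1213,0.9308)
cross product → J_v[:, 2] = (1.5607,4.1213,-2.7031)
J_ω[:, 2] = z_2
entry J[2][2] = -2.7031

-2.703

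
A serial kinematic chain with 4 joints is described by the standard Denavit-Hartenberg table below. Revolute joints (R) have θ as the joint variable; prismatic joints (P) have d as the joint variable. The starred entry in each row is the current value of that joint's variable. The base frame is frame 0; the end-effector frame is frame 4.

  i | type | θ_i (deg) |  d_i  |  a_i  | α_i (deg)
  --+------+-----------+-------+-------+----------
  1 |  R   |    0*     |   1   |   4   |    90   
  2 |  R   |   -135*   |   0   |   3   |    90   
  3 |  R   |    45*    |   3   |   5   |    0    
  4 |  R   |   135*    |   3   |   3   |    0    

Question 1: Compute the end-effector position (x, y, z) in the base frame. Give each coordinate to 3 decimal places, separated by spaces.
after link 1: o_1 = (4.0000, 0.0000, 1.0000)
after link 2: o_2 = (1.8787, -0.0000, -1.1213)
after link 3: o_3 = (-2.7426, -3.5355, -1.5000)
after link 4: o_4 = (-2.7426, -3.5355, 2.7426)

-2.743 -3.536 2.743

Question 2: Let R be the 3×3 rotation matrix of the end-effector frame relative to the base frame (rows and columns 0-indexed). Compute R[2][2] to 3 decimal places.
End-effector z-axis (col 2 of R) = (-0.7071,-0.0000,0.7071)
R[2][2] = 0.7071

0.707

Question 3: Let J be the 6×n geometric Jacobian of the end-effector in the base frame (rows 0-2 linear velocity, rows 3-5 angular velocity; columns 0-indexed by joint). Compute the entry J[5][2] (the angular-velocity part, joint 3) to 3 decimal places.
0.707

axis z_2 = (-0.7071,-0.0000,0.7071); lever o_n−o_2 = (-4.6213,-3.5355,3.8640)
cross product → J_v[:, 2] = (2.5000,-0.5355,2.5000)
J_ω[:, 2] = z_2
entry J[5][2] = 0.7071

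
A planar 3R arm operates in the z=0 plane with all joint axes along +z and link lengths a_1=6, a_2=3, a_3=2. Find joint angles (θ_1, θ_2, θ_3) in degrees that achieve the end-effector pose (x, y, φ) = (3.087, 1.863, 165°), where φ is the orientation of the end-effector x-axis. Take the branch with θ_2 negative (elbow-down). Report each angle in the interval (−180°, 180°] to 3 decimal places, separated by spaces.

45.006 -120.002 -120.004

wrist centre = target − a_3·(cos φ, sin φ) = (5.0189, 1.3454)
cos θ_2 = (26.9989−6²−3²)/(2·6·3) = -0.5000; θ_2 = -120.0021° (elbow-down)
β = atan2(1.3454,5.0189) = 15.0060°; ψ = atan2(-2.5980,4.4999) = -30.0000°
θ_1 = β − ψ = 45.0060°
θ_3 = φ − θ_1 − θ_2 = -120.0039° (wrapped to (-180°,180°])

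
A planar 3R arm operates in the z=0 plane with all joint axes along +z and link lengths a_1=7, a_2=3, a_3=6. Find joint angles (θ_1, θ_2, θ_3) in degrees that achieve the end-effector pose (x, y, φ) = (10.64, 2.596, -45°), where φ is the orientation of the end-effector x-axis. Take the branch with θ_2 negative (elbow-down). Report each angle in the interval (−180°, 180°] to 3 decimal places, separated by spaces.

60.005 -45.010 -59.994

wrist centre = target − a_3·(cos φ, sin φ) = (6.3974, 6.8386)
cos θ_2 = (87.6932−7²−3²)/(2·7·3) = 0.7070; θ_2 = -45.0102° (elbow-down)
β = atan2(6.8386,6.3974) = 46.9095°; ψ = atan2(-2.1217,9.1209) = -13.0952°
θ_1 = β − ψ = 60.0047°
θ_3 = φ − θ_1 − θ_2 = -59.9945° (wrapped to (-180°,180°])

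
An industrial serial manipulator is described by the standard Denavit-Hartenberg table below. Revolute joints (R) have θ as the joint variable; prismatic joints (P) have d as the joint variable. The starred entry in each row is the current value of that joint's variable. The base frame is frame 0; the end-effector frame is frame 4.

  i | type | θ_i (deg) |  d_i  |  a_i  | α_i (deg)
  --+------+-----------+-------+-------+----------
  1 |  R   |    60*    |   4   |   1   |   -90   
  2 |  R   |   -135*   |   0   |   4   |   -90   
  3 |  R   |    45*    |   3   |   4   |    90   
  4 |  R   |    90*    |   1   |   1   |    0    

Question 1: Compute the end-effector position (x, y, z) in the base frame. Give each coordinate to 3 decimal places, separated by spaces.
1.087 -2.360 12.157

after link 1: o_1 = (0.5000, 0.8660, 4.0000)
after link 2: o_2 = (-0.9142, -1.5835, 6.8284)
after link 3: o_3 = (1.5959, -2.8926, 10.9497)
after link 4: o_4 = (1.0871, -2.3597, 12.1569)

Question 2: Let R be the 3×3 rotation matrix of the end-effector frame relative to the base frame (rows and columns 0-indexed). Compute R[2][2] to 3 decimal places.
0.500

End-effector z-axis (col 2 of R) = (-0.8624,-0.0795,0.5000)
R[2][2] = 0.5000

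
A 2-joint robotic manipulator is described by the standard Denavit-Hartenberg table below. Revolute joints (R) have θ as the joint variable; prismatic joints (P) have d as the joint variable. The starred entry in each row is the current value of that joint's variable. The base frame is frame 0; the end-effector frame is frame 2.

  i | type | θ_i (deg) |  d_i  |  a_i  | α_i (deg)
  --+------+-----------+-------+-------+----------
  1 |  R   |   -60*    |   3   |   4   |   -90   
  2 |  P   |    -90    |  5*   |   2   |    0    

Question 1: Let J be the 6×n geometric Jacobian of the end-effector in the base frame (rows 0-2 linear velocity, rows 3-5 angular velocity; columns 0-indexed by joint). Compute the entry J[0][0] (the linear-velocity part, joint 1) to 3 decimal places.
axis z_0 = ẑ; lever o_n−o_0 = (6.3301,-0.9641,5.0000)
cross product → J_v[:, 0] = (0.9641,6.3301,-0.0000)
J_ω[:, 0] = z_0
entry J[0][0] = 0.9641

0.964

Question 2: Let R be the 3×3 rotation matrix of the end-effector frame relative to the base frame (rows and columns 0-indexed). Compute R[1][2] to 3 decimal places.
0.500

End-effector z-axis (col 2 of R) = (0.8660,0.5000,0.0000)
R[1][2] = 0.5000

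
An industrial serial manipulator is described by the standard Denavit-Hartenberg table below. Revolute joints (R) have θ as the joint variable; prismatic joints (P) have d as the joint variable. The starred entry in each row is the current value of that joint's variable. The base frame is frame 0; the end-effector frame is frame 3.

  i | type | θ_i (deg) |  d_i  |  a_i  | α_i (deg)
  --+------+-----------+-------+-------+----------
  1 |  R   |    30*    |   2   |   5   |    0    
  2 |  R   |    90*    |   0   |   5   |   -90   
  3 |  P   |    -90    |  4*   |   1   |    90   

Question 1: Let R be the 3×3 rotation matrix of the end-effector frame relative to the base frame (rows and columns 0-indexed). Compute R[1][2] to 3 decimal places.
-0.866

End-effector z-axis (col 2 of R) = (0.5000,-0.8660,0.0000)
R[1][2] = -0.8660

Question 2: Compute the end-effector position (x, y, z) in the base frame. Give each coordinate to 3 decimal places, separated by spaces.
-1.634 4.830 3.000

after link 1: o_1 = (4.3301, 2.5000, 2.0000)
after link 2: o_2 = (1.8301, 6.8301, 2.0000)
after link 3: o_3 = (-1.6340, 4.8301, 3.0000)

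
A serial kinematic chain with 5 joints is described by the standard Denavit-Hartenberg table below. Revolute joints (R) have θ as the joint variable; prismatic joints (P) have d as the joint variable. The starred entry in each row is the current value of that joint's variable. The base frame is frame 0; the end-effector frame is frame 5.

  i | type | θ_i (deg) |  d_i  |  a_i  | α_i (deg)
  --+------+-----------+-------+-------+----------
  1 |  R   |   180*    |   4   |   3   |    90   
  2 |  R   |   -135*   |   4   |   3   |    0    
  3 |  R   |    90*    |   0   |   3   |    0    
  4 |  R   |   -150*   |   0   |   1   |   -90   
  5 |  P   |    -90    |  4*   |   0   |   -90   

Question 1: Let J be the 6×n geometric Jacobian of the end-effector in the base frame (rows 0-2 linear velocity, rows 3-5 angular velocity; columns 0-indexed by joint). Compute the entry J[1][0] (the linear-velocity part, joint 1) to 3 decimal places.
axis z_0 = ẑ; lever o_n−o_0 = (-0.9988,4.0000,-3.8475)
cross product → J_v[:, 0] = (-4.0000,-0.9988,0.0000)
J_ω[:, 0] = z_0
entry J[1][0] = -0.9988

-0.999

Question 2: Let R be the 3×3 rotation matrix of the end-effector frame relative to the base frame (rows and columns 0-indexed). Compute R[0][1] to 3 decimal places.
-0.259

End-effector y-axis (col 1 of R) = (-0.2588,-0.0000,0.9659)
R[0][1] = -0.2588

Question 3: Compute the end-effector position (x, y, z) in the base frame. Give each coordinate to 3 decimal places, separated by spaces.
after link 1: o_1 = (-3.0000, 0.0000, 4.0000)
after link 2: o_2 = (-0.8787, 4.0000, 1.8787)
after link 3: o_3 = (-3.0000, 4.0000, -0.2426)
after link 4: o_4 = (-2.0341, 4.0000, 0.0162)
after link 5: o_5 = (-0.9988, 4.0000, -3.8475)

-0.999 4.000 -3.848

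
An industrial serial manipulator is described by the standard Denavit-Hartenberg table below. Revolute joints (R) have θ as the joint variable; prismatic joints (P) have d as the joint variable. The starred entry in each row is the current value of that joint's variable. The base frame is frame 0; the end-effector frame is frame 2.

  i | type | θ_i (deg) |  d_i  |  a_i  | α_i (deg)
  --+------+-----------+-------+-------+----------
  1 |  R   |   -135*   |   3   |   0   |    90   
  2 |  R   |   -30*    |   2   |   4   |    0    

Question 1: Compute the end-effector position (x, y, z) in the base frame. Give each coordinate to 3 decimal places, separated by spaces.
after link 1: o_1 = (0.0000, 0.0000, 3.0000)
after link 2: o_2 = (-3.8637, -1.0353, 1.0000)

-3.864 -1.035 1.000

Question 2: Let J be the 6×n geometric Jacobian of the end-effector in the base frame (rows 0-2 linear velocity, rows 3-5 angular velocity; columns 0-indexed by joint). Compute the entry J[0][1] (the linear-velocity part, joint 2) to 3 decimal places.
axis z_1 = (-0.7071,0.7071,0.0000); lever o_n−o_1 = (-3.8637,-1.0353,-2.0000)
cross product → J_v[:, 1] = (-1.4142,-1.4142,3.4641)
J_ω[:, 1] = z_1
entry J[0][1] = -1.4142

-1.414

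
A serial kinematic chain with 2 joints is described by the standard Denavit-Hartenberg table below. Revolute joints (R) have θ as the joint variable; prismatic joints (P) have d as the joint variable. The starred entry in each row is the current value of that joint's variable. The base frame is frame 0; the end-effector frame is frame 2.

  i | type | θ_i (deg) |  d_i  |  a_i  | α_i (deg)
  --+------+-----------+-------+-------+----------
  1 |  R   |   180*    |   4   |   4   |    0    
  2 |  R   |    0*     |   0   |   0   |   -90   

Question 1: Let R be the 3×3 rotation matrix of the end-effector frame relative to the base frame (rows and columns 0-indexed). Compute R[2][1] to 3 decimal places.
End-effector y-axis (col 1 of R) = (-0.0000,-0.0000,-1.0000)
R[2][1] = -1.0000

-1.000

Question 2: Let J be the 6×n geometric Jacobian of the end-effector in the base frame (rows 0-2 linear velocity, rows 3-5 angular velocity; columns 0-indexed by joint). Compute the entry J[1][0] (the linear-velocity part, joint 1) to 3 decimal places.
axis z_0 = ẑ; lever o_n−o_0 = (-4.0000,0.0000,4.0000)
cross product → J_v[:, 0] = (-0.0000,-4.0000,0.0000)
J_ω[:, 0] = z_0
entry J[1][0] = -4.0000

-4.000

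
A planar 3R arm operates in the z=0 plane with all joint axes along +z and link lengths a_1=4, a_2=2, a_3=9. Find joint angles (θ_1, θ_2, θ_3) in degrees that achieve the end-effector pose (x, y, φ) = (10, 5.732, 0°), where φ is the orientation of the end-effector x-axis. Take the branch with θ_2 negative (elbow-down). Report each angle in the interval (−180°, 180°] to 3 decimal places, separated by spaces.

90.001 -30.004 -59.997

wrist centre = target − a_3·(cos φ, sin φ) = (1.0000, 5.7320)
cos θ_2 = (33.8558−4²−2²)/(2·4·2) = 0.8660; θ_2 = -30.0042° (elbow-down)
β = atan2(5.7320,1.0000) = 80.1038°; ψ = atan2(-1.0001,5.7320) = -9.8974°
θ_1 = β − ψ = 90.0013°
θ_3 = φ − θ_1 − θ_2 = -59.9971° (wrapped to (-180°,180°])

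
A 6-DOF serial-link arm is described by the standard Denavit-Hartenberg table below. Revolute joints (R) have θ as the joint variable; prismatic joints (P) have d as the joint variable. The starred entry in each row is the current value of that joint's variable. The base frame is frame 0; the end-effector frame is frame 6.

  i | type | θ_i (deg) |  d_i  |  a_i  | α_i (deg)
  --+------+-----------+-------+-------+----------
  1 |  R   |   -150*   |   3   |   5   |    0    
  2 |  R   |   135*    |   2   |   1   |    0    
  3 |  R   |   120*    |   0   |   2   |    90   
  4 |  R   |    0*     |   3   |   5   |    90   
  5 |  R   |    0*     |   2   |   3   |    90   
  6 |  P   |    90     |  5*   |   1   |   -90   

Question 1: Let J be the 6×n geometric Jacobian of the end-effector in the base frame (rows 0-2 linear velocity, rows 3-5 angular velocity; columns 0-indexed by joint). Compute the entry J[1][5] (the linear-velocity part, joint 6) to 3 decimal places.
prismatic axis z_5 = (-0.9659,-0.2588,-0.0000)
J_v[:, 5] = z_5; J_ω[:, 5] = (0,0,0)
entry J[1][5] = -0.2588

-0.259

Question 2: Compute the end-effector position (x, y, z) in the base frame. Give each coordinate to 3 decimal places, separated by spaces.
-7.884 6.383 2.000

after link 1: o_1 = (-4.3301, -2.5000, 3.0000)
after link 2: o_2 = (-3.3642, -2.7588, 5.0000)
after link 3: o_3 = (-3.8818, -0.8270, 5.0000)
after link 4: o_4 = (-2.2782, 4.7791, 5.0000)
after link 5: o_5 = (-3.0546, 7.6769, 3.0000)
after link 6: o_6 = (-7.8842, 6.3828, 2.0000)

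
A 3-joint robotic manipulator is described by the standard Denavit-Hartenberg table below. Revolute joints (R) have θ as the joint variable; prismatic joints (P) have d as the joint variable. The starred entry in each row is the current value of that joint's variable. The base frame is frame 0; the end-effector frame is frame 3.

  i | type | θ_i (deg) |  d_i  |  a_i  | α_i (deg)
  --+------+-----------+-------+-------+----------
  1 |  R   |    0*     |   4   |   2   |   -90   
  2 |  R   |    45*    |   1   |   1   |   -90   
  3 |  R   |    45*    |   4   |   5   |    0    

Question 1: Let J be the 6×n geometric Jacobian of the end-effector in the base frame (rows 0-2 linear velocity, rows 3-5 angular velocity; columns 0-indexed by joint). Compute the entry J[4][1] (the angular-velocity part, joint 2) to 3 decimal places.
axis z_1 = (0.0000,1.0000,0.0000); lever o_n−o_1 = (0.3787,-2.5355,-6.0355)
cross product → J_v[:, 1] = (-6.0355,0.0000,-0.3787)
J_ω[:, 1] = z_1
entry J[4][1] = 1.0000

1.000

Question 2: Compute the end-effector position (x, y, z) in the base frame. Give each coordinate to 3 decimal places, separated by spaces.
after link 1: o_1 = (2.0000, 0.0000, 4.0000)
after link 2: o_2 = (2.7071, 1.0000, 3.2929)
after link 3: o_3 = (2.3787, -2.5355, -2.0355)

2.379 -2.536 -2.036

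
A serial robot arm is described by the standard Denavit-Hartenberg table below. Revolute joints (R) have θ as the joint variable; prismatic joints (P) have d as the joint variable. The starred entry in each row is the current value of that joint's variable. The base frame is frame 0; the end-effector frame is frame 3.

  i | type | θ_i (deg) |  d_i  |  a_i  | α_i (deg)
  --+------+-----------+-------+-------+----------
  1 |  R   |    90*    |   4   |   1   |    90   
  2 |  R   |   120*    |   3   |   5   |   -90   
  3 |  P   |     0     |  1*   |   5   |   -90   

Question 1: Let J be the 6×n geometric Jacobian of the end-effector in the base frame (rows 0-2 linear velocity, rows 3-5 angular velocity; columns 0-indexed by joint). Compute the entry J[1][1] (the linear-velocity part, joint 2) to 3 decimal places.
axis z_1 = (1.0000,-0.0000,0.0000); lever o_n−o_1 = (3.0000,-5.8660,8.1603)
cross product → J_v[:, 1] = (-0.0000,-8.1603,-5.8660)
J_ω[:, 1] = z_1
entry J[1][1] = -8.1603

-8.160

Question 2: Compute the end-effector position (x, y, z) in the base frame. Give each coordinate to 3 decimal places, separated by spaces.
3.000 -4.866 12.160

after link 1: o_1 = (0.0000, 1.0000, 4.0000)
after link 2: o_2 = (3.0000, -1.5000, 8.3301)
after link 3: o_3 = (3.0000, -4.8660, 12.1603)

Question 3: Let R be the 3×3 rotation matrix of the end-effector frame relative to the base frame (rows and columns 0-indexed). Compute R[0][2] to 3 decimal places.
-1.000

End-effector z-axis (col 2 of R) = (-1.0000,-0.0000,-0.0000)
R[0][2] = -1.0000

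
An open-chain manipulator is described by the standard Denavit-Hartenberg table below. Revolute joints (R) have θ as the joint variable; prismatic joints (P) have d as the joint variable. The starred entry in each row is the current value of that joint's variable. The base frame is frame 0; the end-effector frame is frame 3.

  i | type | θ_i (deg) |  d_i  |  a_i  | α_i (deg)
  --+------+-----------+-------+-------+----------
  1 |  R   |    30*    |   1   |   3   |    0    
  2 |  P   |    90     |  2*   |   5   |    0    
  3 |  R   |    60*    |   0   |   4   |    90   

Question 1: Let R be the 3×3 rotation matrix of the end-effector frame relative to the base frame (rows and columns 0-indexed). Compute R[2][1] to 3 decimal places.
1.000

End-effector y-axis (col 1 of R) = (-0.0000,-0.0000,1.0000)
R[2][1] = 1.0000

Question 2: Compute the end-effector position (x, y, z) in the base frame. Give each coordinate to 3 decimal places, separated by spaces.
after link 1: o_1 = (2.5981, 1.5000, 1.0000)
after link 2: o_2 = (0.0981, 5.8301, 3.0000)
after link 3: o_3 = (-3.9019, 5.8301, 3.0000)

-3.902 5.830 3.000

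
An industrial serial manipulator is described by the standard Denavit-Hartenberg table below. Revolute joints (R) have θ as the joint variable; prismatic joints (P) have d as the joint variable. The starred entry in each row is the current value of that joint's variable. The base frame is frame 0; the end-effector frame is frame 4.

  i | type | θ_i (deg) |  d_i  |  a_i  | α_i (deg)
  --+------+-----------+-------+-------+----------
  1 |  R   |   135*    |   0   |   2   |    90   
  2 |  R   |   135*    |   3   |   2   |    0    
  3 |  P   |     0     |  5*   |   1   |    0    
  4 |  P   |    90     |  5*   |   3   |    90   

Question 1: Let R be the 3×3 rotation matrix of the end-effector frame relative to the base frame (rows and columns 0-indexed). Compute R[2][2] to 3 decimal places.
End-effector z-axis (col 2 of R) = (0.5000,-0.5000,0.7071)
R[2][2] = 0.7071

0.707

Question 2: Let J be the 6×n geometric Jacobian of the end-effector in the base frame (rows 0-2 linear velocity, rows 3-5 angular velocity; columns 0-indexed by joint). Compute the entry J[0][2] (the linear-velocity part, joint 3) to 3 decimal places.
0.707

prismatic axis z_2 = (0.7071,0.7071,0.0000)
J_v[:, 2] = z_2; J_ω[:, 2] = (0,0,0)
entry J[0][2] = 0.7071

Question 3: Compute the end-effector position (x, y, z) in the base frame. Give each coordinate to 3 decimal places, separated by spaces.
10.778 7.607 0.000

after link 1: o_1 = (-1.4142, 1.4142, 0.0000)
after link 2: o_2 = (1.7071, 2.5355, 1.4142)
after link 3: o_3 = (5.7426, 5.5711, 2.1213)
after link 4: o_4 = (10.7782, 7.6066, 0.0000)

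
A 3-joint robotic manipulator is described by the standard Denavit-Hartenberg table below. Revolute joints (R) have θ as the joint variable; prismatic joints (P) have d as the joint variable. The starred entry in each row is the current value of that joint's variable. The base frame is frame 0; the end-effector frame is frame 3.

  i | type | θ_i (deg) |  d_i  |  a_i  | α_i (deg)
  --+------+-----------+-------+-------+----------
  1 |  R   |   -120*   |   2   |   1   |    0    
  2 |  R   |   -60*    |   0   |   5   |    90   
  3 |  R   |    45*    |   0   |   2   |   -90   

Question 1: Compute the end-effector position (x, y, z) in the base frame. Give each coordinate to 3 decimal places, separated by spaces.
-6.914 -0.866 3.414

after link 1: o_1 = (-0.5000, -0.8660, 2.0000)
after link 2: o_2 = (-5.5000, -0.8660, 2.0000)
after link 3: o_3 = (-6.9142, -0.8660, 3.4142)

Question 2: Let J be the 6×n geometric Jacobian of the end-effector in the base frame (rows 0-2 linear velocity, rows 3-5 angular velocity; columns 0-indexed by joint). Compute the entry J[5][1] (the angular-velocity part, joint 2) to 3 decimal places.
1.000

axis z_1 = (0.0000,0.0000,1.0000); lever o_n−o_1 = (-6.4142,-0.0000,1.4142)
cross product → J_v[:, 1] = (0.0000,-6.4142,0.0000)
J_ω[:, 1] = z_1
entry J[5][1] = 1.0000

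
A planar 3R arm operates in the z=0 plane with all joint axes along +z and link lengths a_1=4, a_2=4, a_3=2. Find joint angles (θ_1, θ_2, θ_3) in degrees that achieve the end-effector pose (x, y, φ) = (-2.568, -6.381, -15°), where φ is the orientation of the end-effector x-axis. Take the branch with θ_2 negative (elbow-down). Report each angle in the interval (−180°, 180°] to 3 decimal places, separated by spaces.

-105.005 -44.999 135.004

wrist centre = target − a_3·(cos φ, sin φ) = (-4.4999, -5.8634)
cos θ_2 = (54.6277−4²−4²)/(2·4·4) = 0.7071; θ_2 = -44.9993° (elbow-down)
β = atan2(-5.8634,-4.4999) = -127.5045°; ψ = atan2(-2.8284,6.8285) = -22.4997°
θ_1 = β − ψ = -105.0049°
θ_3 = φ − θ_1 − θ_2 = 135.0042° (wrapped to (-180°,180°])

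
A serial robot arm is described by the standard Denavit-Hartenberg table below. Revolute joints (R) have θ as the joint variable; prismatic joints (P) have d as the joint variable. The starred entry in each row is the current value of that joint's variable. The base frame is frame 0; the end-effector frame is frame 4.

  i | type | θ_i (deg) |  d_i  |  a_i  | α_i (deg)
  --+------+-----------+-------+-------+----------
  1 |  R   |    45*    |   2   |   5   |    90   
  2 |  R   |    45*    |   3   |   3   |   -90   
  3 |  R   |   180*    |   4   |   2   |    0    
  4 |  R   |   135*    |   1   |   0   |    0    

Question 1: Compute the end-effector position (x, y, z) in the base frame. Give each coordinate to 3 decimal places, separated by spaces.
after link 1: o_1 = (3.5355, 3.5355, 2.0000)
after link 2: o_2 = (7.1569, 2.9142, 4.1213)
after link 3: o_3 = (4.1569, -0.0858, 5.5355)
after link 4: o_4 = (3.6569, -0.5858, 6.2426)

3.657 -0.586 6.243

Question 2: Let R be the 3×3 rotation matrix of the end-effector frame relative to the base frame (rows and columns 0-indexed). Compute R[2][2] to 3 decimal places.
0.707

End-effector z-axis (col 2 of R) = (-0.5000,-0.5000,0.7071)
R[2][2] = 0.7071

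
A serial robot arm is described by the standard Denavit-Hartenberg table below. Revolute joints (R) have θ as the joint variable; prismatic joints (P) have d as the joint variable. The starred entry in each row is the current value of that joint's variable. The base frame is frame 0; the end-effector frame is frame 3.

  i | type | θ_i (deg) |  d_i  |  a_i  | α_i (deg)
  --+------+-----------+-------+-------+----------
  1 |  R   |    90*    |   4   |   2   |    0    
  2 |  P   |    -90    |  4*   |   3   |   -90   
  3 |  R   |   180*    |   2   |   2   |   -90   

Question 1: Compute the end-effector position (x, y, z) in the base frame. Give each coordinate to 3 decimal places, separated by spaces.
after link 1: o_1 = (0.0000, 2.0000, 4.0000)
after link 2: o_2 = (3.0000, 2.0000, 8.0000)
after link 3: o_3 = (1.0000, 4.0000, 8.0000)

1.000 4.000 8.000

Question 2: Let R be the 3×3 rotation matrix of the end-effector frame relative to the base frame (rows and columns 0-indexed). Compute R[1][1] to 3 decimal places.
End-effector y-axis (col 1 of R) = (-0.0000,-1.0000,0.0000)
R[1][1] = -1.0000

-1.000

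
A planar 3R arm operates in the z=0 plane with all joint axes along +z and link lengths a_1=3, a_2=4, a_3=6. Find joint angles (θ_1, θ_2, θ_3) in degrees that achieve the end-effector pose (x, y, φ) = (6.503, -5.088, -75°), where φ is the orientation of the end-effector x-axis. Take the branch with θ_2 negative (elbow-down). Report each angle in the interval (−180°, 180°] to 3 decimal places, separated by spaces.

61.259 -89.990 -46.268

wrist centre = target − a_3·(cos φ, sin φ) = (4.9501, 0.7076)
cos θ_2 = (25.0040−3²−4²)/(2·3·4) = 0.0002; θ_2 = -89.9905° (elbow-down)
β = atan2(0.7076,4.9501) = 8.1346°; ψ = atan2(-4.0000,3.0007) = -53.1240°
θ_1 = β − ψ = 61.2587°
θ_3 = φ − θ_1 − θ_2 = -46.2682° (wrapped to (-180°,180°])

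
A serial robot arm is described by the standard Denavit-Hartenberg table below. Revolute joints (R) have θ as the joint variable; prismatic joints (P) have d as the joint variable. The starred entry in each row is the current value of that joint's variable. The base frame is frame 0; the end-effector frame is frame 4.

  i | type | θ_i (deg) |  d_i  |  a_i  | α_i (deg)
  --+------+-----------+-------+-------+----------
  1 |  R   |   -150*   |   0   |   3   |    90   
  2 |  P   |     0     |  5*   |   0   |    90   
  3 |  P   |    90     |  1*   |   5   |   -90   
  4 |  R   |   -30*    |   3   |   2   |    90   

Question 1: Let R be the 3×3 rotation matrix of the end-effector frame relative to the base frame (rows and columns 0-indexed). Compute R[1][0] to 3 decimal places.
0.750

End-effector x-axis (col 0 of R) = (-0.4330,0.7500,-0.5000)
R[1][0] = 0.7500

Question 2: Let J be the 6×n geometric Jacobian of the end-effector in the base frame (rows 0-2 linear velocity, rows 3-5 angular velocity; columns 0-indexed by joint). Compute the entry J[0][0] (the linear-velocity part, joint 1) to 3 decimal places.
axis z_0 = ẑ; lever o_n−o_0 = (-5.8660,10.1603,-2.0000)
cross product → J_v[:, 0] = (-10.1603,-5.8660,0.0000)
J_ω[:, 0] = z_0
entry J[0][0] = -10.1603

-10.160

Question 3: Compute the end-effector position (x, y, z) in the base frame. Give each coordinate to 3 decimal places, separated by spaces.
-5.866 10.160 -2.000

after link 1: o_1 = (-2.5981, -1.5000, 0.0000)
after link 2: o_2 = (-5.0981, 2.8301, 0.0000)
after link 3: o_3 = (-7.5981, 7.1603, -1.0000)
after link 4: o_4 = (-5.8660, 10.1603, -2.0000)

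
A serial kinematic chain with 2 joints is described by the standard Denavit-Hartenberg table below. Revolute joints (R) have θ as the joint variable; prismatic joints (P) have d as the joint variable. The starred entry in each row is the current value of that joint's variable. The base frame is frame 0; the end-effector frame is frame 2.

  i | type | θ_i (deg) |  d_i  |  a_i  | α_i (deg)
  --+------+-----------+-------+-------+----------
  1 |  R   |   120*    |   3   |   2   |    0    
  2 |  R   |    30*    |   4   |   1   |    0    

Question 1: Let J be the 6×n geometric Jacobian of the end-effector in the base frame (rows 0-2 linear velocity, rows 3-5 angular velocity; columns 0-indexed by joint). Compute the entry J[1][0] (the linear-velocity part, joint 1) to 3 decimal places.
axis z_0 = ẑ; lever o_n−o_0 = (-1.8660,2.2321,7.0000)
cross product → J_v[:, 0] = (-2.2321,-1.8660,0.0000)
J_ω[:, 0] = z_0
entry J[1][0] = -1.8660

-1.866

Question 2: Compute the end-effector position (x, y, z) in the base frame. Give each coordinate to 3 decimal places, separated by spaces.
after link 1: o_1 = (-1.0000, 1.7321, 3.0000)
after link 2: o_2 = (-1.8660, 2.2321, 7.0000)

-1.866 2.232 7.000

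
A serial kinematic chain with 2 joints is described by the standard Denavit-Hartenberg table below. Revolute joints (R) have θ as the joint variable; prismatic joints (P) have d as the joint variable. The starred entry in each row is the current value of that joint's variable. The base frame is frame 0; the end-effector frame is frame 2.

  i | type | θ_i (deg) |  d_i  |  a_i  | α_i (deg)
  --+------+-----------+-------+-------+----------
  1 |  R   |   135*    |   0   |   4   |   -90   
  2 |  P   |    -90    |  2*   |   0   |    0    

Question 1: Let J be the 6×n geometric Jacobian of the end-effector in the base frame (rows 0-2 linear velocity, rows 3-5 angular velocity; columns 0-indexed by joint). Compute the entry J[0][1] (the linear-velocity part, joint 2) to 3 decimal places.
prismatic axis z_1 = (-0.7071,-0.7071,0.0000)
J_v[:, 1] = z_1; J_ω[:, 1] = (0,0,0)
entry J[0][1] = -0.7071

-0.707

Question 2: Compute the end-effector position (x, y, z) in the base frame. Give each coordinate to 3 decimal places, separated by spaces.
after link 1: o_1 = (-2.8284, 2.8284, 0.0000)
after link 2: o_2 = (-4.2426, 1.4142, 0.0000)

-4.243 1.414 0.000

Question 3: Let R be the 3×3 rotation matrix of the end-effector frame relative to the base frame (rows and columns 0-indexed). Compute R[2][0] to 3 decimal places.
End-effector x-axis (col 0 of R) = (0.0000,0.0000,1.0000)
R[2][0] = 1.0000

1.000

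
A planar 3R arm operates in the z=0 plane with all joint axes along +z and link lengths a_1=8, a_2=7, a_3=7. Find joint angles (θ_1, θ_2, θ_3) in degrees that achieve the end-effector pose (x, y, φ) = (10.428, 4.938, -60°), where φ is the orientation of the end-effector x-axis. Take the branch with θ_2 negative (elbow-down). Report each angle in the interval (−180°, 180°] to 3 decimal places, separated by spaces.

wrist centre = target − a_3·(cos φ, sin φ) = (6.9280, 11.0002)
cos θ_2 = (169.0011−8²−7²)/(2·8·7) = 0.5000; θ_2 = -59.9994° (elbow-down)
β = atan2(11.0002,6.9280) = 57.7969°; ψ = atan2(-6.0621,11.5001) = -27.7955°
θ_1 = β − ψ = 85.5924°
θ_3 = φ − θ_1 − θ_2 = -85.5931° (wrapped to (-180°,180°])

85.592 -59.999 -85.593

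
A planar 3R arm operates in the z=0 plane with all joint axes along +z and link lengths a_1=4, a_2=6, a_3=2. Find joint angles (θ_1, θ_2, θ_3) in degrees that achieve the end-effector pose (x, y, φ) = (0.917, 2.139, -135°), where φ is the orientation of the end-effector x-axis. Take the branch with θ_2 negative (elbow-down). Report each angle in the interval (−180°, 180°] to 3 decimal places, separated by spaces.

150.003 -134.998 -150.005

wrist centre = target − a_3·(cos φ, sin φ) = (2.3312, 3.5532)
cos θ_2 = (18.0599−4²−6²)/(2·4·6) = -0.7071; θ_2 = -134.9983° (elbow-down)
β = atan2(3.5532,2.3312) = 56.7317°; ψ = atan2(-4.2428,-0.2425) = -93.2714°
θ_1 = β − ψ = 150.0031°
θ_3 = φ − θ_1 − θ_2 = -150.0048° (wrapped to (-180°,180°])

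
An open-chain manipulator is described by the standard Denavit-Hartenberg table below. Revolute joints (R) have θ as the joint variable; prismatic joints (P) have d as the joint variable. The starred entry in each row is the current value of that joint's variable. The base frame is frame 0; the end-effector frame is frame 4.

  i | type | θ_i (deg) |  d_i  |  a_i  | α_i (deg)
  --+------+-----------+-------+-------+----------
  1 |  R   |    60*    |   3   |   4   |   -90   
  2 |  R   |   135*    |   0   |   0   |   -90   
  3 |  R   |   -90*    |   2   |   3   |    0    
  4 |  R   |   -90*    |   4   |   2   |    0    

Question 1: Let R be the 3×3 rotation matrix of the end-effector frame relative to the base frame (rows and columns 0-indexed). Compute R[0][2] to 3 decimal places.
End-effector z-axis (col 2 of R) = (-0.3536,-0.6124,0.7071)
R[0][2] = -0.3536

-0.354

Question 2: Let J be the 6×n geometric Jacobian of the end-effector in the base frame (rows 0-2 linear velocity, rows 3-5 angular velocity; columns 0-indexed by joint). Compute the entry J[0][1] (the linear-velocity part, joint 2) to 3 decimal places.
axis z_1 = (-0.8660,0.5000,0.0000); lever o_n−o_1 = (-4.0123,-0.9495,5.6569)
cross product → J_v[:, 1] = (2.8284,4.8990,2.8284)
J_ω[:, 1] = z_1
entry J[0][1] = 2.8284

2.828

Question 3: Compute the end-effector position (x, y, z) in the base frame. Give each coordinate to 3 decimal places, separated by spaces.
after link 1: o_1 = (2.0000, 3.4641, 3.0000)
after link 2: o_2 = (2.0000, 3.4641, 3.0000)
after link 3: o_3 = (-1.3052, 3.7394, 4.4142)
after link 4: o_4 = (-2.0123, 2.5146, 8.6569)

-2.012 2.515 8.657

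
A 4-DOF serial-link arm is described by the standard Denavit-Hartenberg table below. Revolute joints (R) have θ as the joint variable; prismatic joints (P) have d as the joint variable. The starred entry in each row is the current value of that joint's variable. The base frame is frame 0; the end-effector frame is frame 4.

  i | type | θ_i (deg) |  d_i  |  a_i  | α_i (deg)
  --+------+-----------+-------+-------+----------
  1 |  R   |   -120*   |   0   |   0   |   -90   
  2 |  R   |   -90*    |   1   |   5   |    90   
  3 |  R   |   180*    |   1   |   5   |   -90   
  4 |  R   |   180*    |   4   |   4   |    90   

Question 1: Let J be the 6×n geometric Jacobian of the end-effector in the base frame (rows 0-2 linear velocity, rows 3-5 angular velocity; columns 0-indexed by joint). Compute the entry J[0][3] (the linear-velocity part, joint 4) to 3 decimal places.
axis z_3 = (-0.8660,0.5000,-0.0000); lever o_n−o_3 = (-3.4641,2.0000,4.0000)
cross product → J_v[:, 3] = (2.0000,3.4641,0.0000)
J_ω[:, 3] = z_3
entry J[0][3] = 2.0000

2.000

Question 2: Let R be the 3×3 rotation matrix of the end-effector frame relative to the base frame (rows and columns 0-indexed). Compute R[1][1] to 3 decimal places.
0.500

End-effector y-axis (col 1 of R) = (-0.8660,0.5000,-0.0000)
R[1][1] = 0.5000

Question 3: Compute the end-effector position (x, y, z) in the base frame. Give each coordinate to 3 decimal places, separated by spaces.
-2.098 2.366 4.000

after link 1: o_1 = (0.0000, 0.0000, 0.0000)
after link 2: o_2 = (0.8660, -0.5000, 5.0000)
after link 3: o_3 = (1.3660, 0.3660, 0.0000)
after link 4: o_4 = (-2.0981, 2.3660, 4.0000)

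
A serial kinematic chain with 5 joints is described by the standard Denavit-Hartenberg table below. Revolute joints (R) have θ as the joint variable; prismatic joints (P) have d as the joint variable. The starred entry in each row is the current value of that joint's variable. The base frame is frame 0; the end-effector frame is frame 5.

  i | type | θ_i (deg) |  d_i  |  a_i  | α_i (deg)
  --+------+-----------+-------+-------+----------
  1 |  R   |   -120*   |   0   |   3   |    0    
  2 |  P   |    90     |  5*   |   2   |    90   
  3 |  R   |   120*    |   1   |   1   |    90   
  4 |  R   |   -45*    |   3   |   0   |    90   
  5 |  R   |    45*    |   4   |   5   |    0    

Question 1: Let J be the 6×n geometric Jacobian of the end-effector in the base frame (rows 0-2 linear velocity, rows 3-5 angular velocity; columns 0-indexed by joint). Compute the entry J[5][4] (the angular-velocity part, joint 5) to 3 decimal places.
-0.612

axis z_4 = (0.6597,0.4356,-0.6124); lever o_n−o_4 = (5.4581,3.0015,1.4833)
cross product → J_v[:, 4] = (2.4842,-4.3210,-0.3973)
J_ω[:, 4] = z_4
entry J[5][4] = -0.6124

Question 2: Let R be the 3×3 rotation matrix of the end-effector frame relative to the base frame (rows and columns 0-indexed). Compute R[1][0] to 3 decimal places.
End-effector x-axis (col 0 of R) = (0.5638,0.2518,0.7866)
R[1][0] = 0.2518

0.252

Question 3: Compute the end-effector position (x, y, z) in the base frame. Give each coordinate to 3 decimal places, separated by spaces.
7.007 -2.512 8.849

after link 1: o_1 = (-1.5000, -2.5981, 0.0000)
after link 2: o_2 = (0.2321, -3.5981, 5.0000)
after link 3: o_3 = (-0.7010, -4.2141, 5.8660)
after link 4: o_4 = (1.5490, -5.5131, 7.3660)
after link 5: o_5 = (7.0071, -2.5116, 8.8494)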